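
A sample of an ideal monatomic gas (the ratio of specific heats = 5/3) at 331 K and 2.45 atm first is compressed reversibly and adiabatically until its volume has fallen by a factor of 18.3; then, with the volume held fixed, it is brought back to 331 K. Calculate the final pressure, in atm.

P₃ ≈ 44.8 atm

Adiabatic step (PV^γ = const): P₂ = 2.45×18.3^(5/3) = 311.4 atm; T₂ = 331×18.3^(2/3) = 2299 K.
Isochoric: P₃ = P₂(T₃/T₂) = 311.4 × (331/2299) = 44.84 atm.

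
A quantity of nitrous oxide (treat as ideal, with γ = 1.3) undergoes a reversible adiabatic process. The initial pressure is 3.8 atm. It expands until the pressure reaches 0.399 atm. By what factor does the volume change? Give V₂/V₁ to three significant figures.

V₂/V₁ ≈ 5.66

From PV^γ = const, V₂/V₁ = (P₁/P₂)^(1/γ).
V₂/V₁ = (3.8/0.399)^(0.769) = 5.661.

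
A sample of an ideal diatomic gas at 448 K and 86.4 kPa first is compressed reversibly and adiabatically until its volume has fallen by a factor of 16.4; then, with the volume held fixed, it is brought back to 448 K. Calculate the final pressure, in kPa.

P₃ ≈ 1420 kPa

For a diatomic ideal gas γ = 7/5.
Adiabatic step (PV^γ = const): P₂ = 86.4×16.4^(7/5) = 4338 kPa; T₂ = 448×16.4^(2/5) = 1372 K.
Isochoric: P₃ = P₂(T₃/T₂) = 4338 × (448/1372) = 1417 kPa.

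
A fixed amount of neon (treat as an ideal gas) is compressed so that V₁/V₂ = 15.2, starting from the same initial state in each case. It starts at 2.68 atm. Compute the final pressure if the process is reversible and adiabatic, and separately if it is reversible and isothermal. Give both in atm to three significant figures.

For a monatomic ideal gas γ = 5/3.
Isothermal: P₂ = P₁(V₁/V₂) = 2.68×15.2 = 40.74 atm.
Adiabatic: P₂ = P₁(V₁/V₂)^γ = 2.68×15.2^(5/3) = 250 atm.

adiabatic: 250 atm; isothermal: 40.7 atm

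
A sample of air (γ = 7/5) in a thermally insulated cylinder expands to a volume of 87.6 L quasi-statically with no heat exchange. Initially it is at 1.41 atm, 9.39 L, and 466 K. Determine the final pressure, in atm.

Adiabatic: P₁V₁^γ = P₂V₂^γ ⇒ P₂ = P₁ (V₁/V₂)^γ.
P₂ = 1.41 × (9.39/87.6)^(7/5) = 0.06187 atm.

P₂ ≈ 0.0619 atm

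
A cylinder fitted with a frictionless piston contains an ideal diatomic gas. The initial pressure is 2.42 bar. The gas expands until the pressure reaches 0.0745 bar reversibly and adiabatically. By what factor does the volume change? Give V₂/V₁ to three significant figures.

From PV^γ = const, V₂/V₁ = (P₁/P₂)^(1/γ).
For a diatomic ideal gas γ = 7/5.
V₂/V₁ = (2.42/0.0745)^(5/7) = 12.02.

V₂/V₁ ≈ 12.0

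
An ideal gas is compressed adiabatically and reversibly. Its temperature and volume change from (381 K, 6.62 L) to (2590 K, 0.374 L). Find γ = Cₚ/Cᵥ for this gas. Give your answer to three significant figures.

TV^(γ−1) = const ⇒ γ − 1 = ln(T₂/T₁) / ln(V₁/V₂).
γ = 1 + ln(2590/381) / ln(6.62/0.374) = 1.667.

γ ≈ 1.67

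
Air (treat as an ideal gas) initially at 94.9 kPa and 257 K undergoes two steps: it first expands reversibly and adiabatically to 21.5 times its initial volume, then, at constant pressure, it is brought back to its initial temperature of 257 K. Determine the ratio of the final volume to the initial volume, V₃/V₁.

For a diatomic ideal gas γ = 7/5.
Adiabatic step: V₂/V₁ = 21.5; T₂ = T₁·(1/21.5)^(2/5) = 75.33 K.
Isobaric step: V₃/V₂ = T₃/T₂ = 257/75.33.
V₃/V₁ = (V₂/V₁)(V₃/V₂) = 21.5 × (257/75.33) = 73.35.

V₃/V₁ ≈ 73.4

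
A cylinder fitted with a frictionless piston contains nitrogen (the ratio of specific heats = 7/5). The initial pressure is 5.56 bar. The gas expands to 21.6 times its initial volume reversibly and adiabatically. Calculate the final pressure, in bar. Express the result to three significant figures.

Adiabatic: P₁V₁^γ = P₂V₂^γ ⇒ P₂ = P₁ (V₁/V₂)^γ.
P₂ = 5.56 × (1/21.6)^(7/5) = 0.07531 bar.

P₂ ≈ 0.0753 bar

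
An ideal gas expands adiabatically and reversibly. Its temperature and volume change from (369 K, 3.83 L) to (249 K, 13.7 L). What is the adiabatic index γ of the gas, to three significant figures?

γ ≈ 1.31

TV^(γ−1) = const ⇒ γ − 1 = ln(T₂/T₁) / ln(V₁/V₂).
γ = 1 + ln(249/369) / ln(3.83/13.7) = 1.309.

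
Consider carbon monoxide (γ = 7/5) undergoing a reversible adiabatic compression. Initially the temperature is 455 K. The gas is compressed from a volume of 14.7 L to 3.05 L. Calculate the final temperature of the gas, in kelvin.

Adiabatic: T₁V₁^(γ−1) = T₂V₂^(γ−1) ⇒ T₂ = T₁ (V₁/V₂)^(γ−1).
T₂ = 455 × (14.7/3.05)^(2/5) = 853.5 K.

T₂ ≈ 854 K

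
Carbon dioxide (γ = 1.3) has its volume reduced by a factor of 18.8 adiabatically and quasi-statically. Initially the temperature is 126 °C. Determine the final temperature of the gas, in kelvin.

T₂ ≈ 962 K

Adiabatic: T₁V₁^(γ−1) = T₂V₂^(γ−1) ⇒ T₂ = T₁ (V₁/V₂)^(γ−1).
T₁ = 126 °C = 399.1 K.
T₂ = 399.1 × 18.8^(0.3) = 962.5 K.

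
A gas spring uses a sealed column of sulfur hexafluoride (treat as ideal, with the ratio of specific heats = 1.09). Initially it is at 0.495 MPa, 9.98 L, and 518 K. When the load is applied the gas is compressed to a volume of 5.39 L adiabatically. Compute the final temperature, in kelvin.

T₂ ≈ 548 K

Adiabatic: T₁V₁^(γ−1) = T₂V₂^(γ−1) ⇒ T₂ = T₁ (V₁/V₂)^(γ−1).
T₂ = 518 × (9.98/5.39)^(0.09) = 547.5 K.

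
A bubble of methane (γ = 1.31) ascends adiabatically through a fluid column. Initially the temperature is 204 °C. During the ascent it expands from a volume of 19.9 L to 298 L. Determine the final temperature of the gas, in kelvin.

For a reversible adiabat TV^(γ−1) is constant, so T₂ = T₁ (V₁/V₂)^(γ−1).
T₁ = 204 °C = 477.1 K.
T₂ = 477.1 × (19.9/298)^(0.31) = 206.2 K.

T₂ ≈ 206 K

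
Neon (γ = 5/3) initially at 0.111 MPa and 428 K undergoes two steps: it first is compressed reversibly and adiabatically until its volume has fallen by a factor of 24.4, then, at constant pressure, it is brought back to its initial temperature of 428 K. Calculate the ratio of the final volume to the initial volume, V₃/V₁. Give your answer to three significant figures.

V₃/V₁ ≈ 0.00487

Adiabatic step: V₂/V₁ = 0.04098; T₂ = T₁·24.4^(2/3) = 3601 K.
Isobaric step: V₃/V₂ = T₃/T₂ = 428/3601.
V₃/V₁ = (V₂/V₁)(V₃/V₂) = 0.04098 × (428/3601) = 0.004872.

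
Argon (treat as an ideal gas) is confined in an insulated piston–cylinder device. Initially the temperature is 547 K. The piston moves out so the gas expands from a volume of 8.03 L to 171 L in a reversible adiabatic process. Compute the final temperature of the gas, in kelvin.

T₂ ≈ 71.2 K

For a reversible adiabat TV^(γ−1) is constant, so T₂ = T₁ (V₁/V₂)^(γ−1).
For a monatomic ideal gas γ = 5/3, so γ−1 = 2/3.
T₂ = 547 × (8.03/171)^(2/3) = 71.2 K.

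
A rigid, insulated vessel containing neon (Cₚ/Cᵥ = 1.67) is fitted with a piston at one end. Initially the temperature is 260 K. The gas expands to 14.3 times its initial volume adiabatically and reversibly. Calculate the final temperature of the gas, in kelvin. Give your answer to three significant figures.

T₂ ≈ 43.7 K

For a reversible adiabat TV^(γ−1) is constant, so T₂ = T₁ (V₁/V₂)^(γ−1).
T₂ = 260 × (1/14.3)^(0.67) = 43.74 K.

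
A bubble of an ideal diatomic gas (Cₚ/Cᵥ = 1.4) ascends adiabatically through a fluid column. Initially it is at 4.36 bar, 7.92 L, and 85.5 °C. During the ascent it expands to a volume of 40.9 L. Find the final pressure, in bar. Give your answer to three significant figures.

P₂ ≈ 0.438 bar

Since PV^γ is constant along a reversible adiabat, P₂ = P₁ (V₁/V₂)^γ.
P₂ = 4.36 × (7.92/40.9)^(1.4) = 0.4378 bar.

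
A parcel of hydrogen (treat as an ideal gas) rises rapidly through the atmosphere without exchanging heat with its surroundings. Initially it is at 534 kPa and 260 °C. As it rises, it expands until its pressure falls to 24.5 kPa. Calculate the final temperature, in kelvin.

T₂ ≈ 221 K

Along an adiabat T P^((1−γ)/γ) is constant, so T₂ = T₁ (P₂/P₁)^((γ−1)/γ).
For a diatomic ideal gas γ = 7/5, so (γ−1)/γ = 2/7.
T₁ = 260 °C = 533.1 K.
T₂ = 533.1 × (24.5/534)^(2/7) = 221 K.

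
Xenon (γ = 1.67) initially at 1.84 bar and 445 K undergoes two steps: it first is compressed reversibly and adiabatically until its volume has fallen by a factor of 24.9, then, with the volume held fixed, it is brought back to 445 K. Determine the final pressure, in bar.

P₃ ≈ 45.8 bar

Adiabatic step (PV^γ = const): P₂ = 1.84×24.9^(1.67) = 394.9 bar; T₂ = 445×24.9^(0.67) = 3835 K.
Isochoric: P₃ = P₂(T₃/T₂) = 394.9 × (445/3835) = 45.82 bar.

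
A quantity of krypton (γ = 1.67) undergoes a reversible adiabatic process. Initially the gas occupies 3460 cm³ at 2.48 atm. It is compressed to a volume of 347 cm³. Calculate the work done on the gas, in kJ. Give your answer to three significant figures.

W ≈ 4.76 kJ

P₂ = P₁(V₁/V₂)^γ = 2.48×(3460/347)^(1.67) = 115.4 atm.
For a reversible adiabat, W_by_gas = (P₁V₁ − P₂V₂)/(γ−1).
W_by = (251300×0.00346 − 1.17×10^7×0.000347) / (0.67) = -4760 J.
W_on_gas = −W_by = 4760 J.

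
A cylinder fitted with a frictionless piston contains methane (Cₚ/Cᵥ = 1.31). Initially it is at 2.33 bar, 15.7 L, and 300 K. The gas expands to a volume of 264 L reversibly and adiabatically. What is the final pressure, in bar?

P₂ ≈ 0.0578 bar

Adiabatic: P₁V₁^γ = P₂V₂^γ ⇒ P₂ = P₁ (V₁/V₂)^γ.
P₂ = 2.33 × (15.7/264)^(1.31) = 0.05777 bar.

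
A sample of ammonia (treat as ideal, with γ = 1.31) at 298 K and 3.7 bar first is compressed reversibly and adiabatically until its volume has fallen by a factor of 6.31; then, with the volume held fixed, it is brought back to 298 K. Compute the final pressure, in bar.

P₃ ≈ 23.3 bar

Adiabatic step (PV^γ = const): P₂ = 3.7×6.31^(1.31) = 41.33 bar; T₂ = 298×6.31^(0.31) = 527.5 K.
Isochoric: P₃ = P₂(T₃/T₂) = 41.33 × (298/527.5) = 23.35 bar.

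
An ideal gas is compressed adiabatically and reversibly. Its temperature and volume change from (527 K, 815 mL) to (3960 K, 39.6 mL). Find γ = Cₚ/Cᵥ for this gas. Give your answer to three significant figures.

TV^(γ−1) = const ⇒ γ − 1 = ln(T₂/T₁) / ln(V₁/V₂).
γ = 1 + ln(3960/527) / ln(815/39.6) = 1.667.

γ ≈ 1.67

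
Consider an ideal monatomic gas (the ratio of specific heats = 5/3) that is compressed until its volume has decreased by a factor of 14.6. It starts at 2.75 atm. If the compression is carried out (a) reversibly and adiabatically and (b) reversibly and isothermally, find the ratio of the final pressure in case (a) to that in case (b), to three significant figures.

P_adiabatic / P_isothermal ≈ 5.97

Isothermal: P_b = P₁(V₁/V₂) = 2.75×14.6.
Adiabatic: P_a = P₁(V₁/V₂)^γ = 2.75×14.6^(5/3).
P_a/P_b = (V₁/V₂)^(γ−1) = 14.6^(2/3) = 5.974.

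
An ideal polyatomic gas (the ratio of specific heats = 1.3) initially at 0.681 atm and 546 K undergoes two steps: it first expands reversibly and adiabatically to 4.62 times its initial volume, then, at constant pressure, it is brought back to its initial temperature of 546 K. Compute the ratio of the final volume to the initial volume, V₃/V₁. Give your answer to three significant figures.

V₃/V₁ ≈ 7.31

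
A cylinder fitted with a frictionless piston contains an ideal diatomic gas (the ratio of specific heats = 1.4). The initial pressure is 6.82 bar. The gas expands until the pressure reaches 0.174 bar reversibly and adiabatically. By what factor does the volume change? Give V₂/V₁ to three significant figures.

V₂/V₁ ≈ 13.7

From PV^γ = const, V₂/V₁ = (P₁/P₂)^(1/γ).
V₂/V₁ = (6.82/0.174)^(0.714) = 13.74.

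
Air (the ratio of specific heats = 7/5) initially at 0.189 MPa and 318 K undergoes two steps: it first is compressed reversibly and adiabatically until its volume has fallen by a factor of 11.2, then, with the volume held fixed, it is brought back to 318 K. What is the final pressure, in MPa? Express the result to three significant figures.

P₃ ≈ 2.12 MPa

Adiabatic step (PV^γ = const): P₂ = 0.189×11.2^(7/5) = 5.564 MPa; T₂ = 318×11.2^(2/5) = 835.8 K.
Isochoric: P₃ = P₂(T₃/T₂) = 5.564 × (318/835.8) = 2.117 MPa.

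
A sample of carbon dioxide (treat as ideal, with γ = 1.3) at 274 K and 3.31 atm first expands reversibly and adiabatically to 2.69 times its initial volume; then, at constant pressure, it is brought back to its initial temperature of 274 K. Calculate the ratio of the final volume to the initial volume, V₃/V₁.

Adiabatic step: V₂/V₁ = 2.69; T₂ = T₁·(1/2.69)^(0.3) = 203.6 K.
Isobaric step: V₃/V₂ = T₃/T₂ = 274/203.6.
V₃/V₁ = (V₂/V₁)(V₃/V₂) = 2.69 × (274/203.6) = 3.62.

V₃/V₁ ≈ 3.62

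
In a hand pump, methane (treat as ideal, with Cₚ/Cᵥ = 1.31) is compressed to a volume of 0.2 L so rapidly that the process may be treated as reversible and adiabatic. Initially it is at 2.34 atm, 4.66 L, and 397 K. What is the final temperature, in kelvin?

T₂ ≈ 1050 K

Adiabatic: T₁V₁^(γ−1) = T₂V₂^(γ−1) ⇒ T₂ = T₁ (V₁/V₂)^(γ−1).
T₂ = 397 × (4.66/0.2)^(0.31) = 1054 K.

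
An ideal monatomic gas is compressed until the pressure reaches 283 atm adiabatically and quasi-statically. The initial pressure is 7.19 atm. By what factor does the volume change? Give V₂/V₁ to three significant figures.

From PV^γ = const, V₂/V₁ = (P₁/P₂)^(1/γ).
For a monatomic ideal gas γ = 5/3.
V₂/V₁ = (7.19/283)^(3/5) = 0.1104.

V₂/V₁ ≈ 0.110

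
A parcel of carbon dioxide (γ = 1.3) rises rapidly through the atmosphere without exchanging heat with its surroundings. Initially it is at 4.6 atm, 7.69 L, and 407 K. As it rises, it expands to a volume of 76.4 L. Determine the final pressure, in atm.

Since PV^γ is constant along a reversible adiabat, P₂ = P₁ (V₁/V₂)^γ.
P₂ = 4.6 × (7.69/76.4)^(1.3) = 0.2325 atm.

P₂ ≈ 0.233 atm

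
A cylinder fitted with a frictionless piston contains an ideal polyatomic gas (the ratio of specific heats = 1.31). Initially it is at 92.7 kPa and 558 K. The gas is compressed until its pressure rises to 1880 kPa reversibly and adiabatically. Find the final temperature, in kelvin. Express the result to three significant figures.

T₂ ≈ 1140 K

Adiabatic: T₂/T₁ = (P₂/P₁)^((γ−1)/γ).
T₂ = 558 × (1880/92.7)^(0.237) = 1137 K.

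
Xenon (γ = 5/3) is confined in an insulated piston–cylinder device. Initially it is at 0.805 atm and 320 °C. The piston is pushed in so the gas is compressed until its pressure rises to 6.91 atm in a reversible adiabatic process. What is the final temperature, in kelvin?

Along an adiabat T P^((1−γ)/γ) is constant, so T₂ = T₁ (P₂/P₁)^((γ−1)/γ).
T₁ = 320 °C = 593.1 K.
T₂ = 593.1 × (6.91/0.805)^(2/5) = 1402 K.

T₂ ≈ 1400 K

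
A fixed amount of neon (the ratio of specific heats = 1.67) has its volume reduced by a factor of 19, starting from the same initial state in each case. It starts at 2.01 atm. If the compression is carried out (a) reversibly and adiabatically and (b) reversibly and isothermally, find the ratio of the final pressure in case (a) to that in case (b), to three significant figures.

Isothermal: P_b = P₁(V₁/V₂) = 2.01×19.
Adiabatic: P_a = P₁(V₁/V₂)^γ = 2.01×19^(1.67).
P_a/P_b = (V₁/V₂)^(γ−1) = 19^(0.67) = 7.191.

P_adiabatic / P_isothermal ≈ 7.19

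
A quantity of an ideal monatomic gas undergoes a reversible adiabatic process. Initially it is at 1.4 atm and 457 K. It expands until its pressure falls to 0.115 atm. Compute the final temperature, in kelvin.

Adiabatic: T₂/T₁ = (P₂/P₁)^((γ−1)/γ).
For a monatomic ideal gas γ = 5/3, so (γ−1)/γ = 2/5.
T₂ = 457 × (0.115/1.4)^(2/5) = 168.2 K.

T₂ ≈ 168 K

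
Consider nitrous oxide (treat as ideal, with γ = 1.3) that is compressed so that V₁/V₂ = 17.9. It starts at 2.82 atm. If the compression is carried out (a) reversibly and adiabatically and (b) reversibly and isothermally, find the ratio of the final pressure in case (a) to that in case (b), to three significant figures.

Isothermal: P_b = P₁(V₁/V₂) = 2.82×17.9.
Adiabatic: P_a = P₁(V₁/V₂)^γ = 2.82×17.9^(1.3).
P_a/P_b = (V₁/V₂)^(γ−1) = 17.9^(0.3) = 2.376.

P_adiabatic / P_isothermal ≈ 2.38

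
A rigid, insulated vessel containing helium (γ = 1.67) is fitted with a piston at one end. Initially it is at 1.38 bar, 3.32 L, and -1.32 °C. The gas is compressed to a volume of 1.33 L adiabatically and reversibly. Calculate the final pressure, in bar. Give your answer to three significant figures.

P₂ ≈ 6.36 bar

Since PV^γ is constant along a reversible adiabat, P₂ = P₁ (V₁/V₂)^γ.
P₂ = 1.38 × (3.32/1.33)^(1.67) = 6.358 bar.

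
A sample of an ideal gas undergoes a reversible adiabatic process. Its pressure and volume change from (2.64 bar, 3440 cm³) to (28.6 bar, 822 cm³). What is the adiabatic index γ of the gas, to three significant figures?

γ ≈ 1.66

PV^γ = const ⇒ γ = ln(P₂/P₁) / ln(V₁/V₂).
γ = ln(28.6/2.64) / ln(3440/822) = 1.664.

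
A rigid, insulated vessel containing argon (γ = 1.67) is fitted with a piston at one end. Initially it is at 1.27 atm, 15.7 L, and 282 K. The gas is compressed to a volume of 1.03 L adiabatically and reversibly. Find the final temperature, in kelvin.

T₂ ≈ 1750 K

Adiabatic: T₁V₁^(γ−1) = T₂V₂^(γ−1) ⇒ T₂ = T₁ (V₁/V₂)^(γ−1).
T₂ = 282 × (15.7/1.03)^(0.67) = 1749 K.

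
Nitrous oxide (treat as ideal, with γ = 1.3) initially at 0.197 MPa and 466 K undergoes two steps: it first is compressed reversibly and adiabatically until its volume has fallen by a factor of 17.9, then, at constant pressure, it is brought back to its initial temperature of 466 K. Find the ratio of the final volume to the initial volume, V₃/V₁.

Adiabatic step: V₂/V₁ = 0.05587; T₂ = T₁·17.9^(0.3) = 1107 K.
Isobaric step: V₃/V₂ = T₃/T₂ = 466/1107.
V₃/V₁ = (V₂/V₁)(V₃/V₂) = 0.05587 × (466/1107) = 0.02351.

V₃/V₁ ≈ 0.0235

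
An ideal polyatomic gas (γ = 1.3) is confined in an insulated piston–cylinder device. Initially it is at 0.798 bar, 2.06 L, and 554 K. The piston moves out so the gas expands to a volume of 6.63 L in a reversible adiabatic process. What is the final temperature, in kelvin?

T₂ ≈ 390 K

For a reversible adiabat TV^(γ−1) is constant, so T₂ = T₁ (V₁/V₂)^(γ−1).
T₂ = 554 × (2.06/6.63)^(0.3) = 390.1 K.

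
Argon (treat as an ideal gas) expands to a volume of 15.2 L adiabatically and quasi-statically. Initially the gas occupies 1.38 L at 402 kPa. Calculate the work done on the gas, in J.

W ≈ -664 J

γ = 5/3 for a monatomic ideal gas.
P₂ = P₁(V₁/V₂)^γ = 402×(1.38/15.2)^(5/3) = 7.373 kPa.
For a reversible adiabat, W_by_gas = (P₁V₁ − P₂V₂)/(γ−1).
W_by = (402000×0.00138 − 7373×0.0152) / (2/3) = 664 J.
W_on_gas = −W_by = -664 J.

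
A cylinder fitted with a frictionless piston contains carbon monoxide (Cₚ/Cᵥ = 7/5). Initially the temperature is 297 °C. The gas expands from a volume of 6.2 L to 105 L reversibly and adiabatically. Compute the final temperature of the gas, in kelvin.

For a reversible adiabat TV^(γ−1) is constant, so T₂ = T₁ (V₁/V₂)^(γ−1).
T₁ = 297 °C = 570.1 K.
T₂ = 570.1 × (6.2/105)^(2/5) = 183.9 K.

T₂ ≈ 184 K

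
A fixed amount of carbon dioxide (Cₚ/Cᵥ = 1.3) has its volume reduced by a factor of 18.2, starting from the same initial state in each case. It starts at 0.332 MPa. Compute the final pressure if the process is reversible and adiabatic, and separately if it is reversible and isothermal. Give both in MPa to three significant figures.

adiabatic: 14.4 MPa; isothermal: 6.04 MPa

Isothermal: P₂ = P₁(V₁/V₂) = 0.332×18.2 = 6.042 MPa.
Adiabatic: P₂ = P₁(V₁/V₂)^γ = 0.332×18.2^(1.3) = 14.43 MPa.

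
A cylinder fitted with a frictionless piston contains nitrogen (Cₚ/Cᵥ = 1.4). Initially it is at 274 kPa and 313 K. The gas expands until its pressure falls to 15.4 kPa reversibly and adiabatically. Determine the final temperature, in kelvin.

T₂ ≈ 138 K

Adiabatic: T₂/T₁ = (P₂/P₁)^((γ−1)/γ).
T₂ = 313 × (15.4/274)^(0.286) = 137.5 K.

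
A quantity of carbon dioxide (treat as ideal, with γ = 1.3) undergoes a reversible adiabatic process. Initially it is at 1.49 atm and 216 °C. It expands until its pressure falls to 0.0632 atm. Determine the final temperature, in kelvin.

T₂ ≈ 236 K

Adiabatic: T₂/T₁ = (P₂/P₁)^((γ−1)/γ).
T₁ = 216 °C = 489.1 K.
T₂ = 489.1 × (0.0632/1.49)^(0.231) = 235.9 K.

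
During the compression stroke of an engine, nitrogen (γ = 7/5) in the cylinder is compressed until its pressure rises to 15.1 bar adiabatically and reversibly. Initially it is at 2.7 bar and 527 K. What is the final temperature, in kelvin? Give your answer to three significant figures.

T₂ ≈ 862 K

Adiabatic: T₂/T₁ = (P₂/P₁)^((γ−1)/γ).
T₂ = 527 × (15.1/2.7)^(2/7) = 861.8 K.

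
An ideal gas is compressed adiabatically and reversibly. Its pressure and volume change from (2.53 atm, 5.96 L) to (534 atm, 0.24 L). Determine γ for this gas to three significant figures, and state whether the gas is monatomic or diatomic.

PV^γ = const ⇒ γ = ln(P₂/P₁) / ln(V₁/V₂).
γ = ln(534/2.53) / ln(5.96/0.24) = 1.666.
γ ≈ 1.67 is close to 5/3, so the gas is monatomic.

γ ≈ 1.67; monatomic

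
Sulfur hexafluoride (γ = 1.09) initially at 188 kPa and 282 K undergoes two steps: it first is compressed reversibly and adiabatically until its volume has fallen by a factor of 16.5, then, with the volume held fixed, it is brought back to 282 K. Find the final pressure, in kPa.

Adiabatic step (PV^γ = const): P₂ = 188×16.5^(1.09) = 3992 kPa; T₂ = 282×16.5^(0.09) = 362.9 K.
Isochoric: P₃ = P₂(T₃/T₂) = 3992 × (282/362.9) = 3102 kPa.

P₃ ≈ 3100 kPa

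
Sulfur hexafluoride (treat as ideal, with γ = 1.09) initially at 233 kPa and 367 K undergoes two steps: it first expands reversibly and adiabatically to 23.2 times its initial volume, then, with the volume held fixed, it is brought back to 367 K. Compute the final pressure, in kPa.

P₃ ≈ 10.0 kPa

Adiabatic step (PV^γ = const): P₂ = 233×(1/23.2)^(1.09) = 7.568 kPa; T₂ = 367×(1/23.2)^(0.09) = 276.5 K.
Isochoric: P₃ = P₂(T₃/T₂) = 7.568 × (367/276.5) = 10.04 kPa.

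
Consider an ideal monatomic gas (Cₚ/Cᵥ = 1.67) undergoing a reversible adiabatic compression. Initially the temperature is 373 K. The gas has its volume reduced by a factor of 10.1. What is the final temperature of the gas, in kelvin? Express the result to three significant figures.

For a reversible adiabat TV^(γ−1) is constant, so T₂ = T₁ (V₁/V₂)^(γ−1).
T₂ = 373 × 10.1^(0.67) = 1756 K.

T₂ ≈ 1760 K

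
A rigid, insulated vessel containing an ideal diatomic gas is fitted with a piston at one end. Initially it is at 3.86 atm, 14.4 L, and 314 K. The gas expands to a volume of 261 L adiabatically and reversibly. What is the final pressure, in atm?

P₂ ≈ 0.0668 atm

Adiabatic: P₁V₁^γ = P₂V₂^γ ⇒ P₂ = P₁ (V₁/V₂)^γ.
γ = 7/5 for a diatomic ideal gas.
P₂ = 3.86 × (14.4/261)^(7/5) = 0.06683 atm.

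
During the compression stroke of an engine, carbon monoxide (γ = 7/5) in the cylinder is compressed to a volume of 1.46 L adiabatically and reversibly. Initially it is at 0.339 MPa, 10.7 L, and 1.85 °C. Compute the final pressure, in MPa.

Adiabatic: P₁V₁^γ = P₂V₂^γ ⇒ P₂ = P₁ (V₁/V₂)^γ.
P₂ = 0.339 × (10.7/1.46)^(7/5) = 5.511 MPa.

P₂ ≈ 5.51 MPa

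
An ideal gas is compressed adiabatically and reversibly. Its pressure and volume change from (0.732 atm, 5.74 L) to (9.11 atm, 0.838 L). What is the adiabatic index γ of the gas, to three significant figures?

PV^γ = const ⇒ γ = ln(P₂/P₁) / ln(V₁/V₂).
γ = ln(9.11/0.732) / ln(5.74/0.838) = 1.31.

γ ≈ 1.31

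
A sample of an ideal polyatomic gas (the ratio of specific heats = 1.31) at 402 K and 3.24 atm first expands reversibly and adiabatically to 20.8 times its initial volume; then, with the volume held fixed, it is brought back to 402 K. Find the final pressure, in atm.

Adiabatic step (PV^γ = const): P₂ = 3.24×(1/20.8)^(1.31) = 0.0608 atm; T₂ = 402×(1/20.8)^(0.31) = 156.9 K.
Isochoric: P₃ = P₂(T₃/T₂) = 0.0608 × (402/156.9) = 0.1558 atm.

P₃ ≈ 0.156 atm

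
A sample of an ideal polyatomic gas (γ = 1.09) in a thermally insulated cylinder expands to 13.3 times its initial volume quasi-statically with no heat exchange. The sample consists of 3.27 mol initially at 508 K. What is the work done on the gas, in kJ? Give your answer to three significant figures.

W ≈ -31.9 kJ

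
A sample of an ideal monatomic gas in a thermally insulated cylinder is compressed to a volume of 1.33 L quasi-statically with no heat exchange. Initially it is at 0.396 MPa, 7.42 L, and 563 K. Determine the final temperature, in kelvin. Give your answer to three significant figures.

For a reversible adiabat TV^(γ−1) is constant, so T₂ = T₁ (V₁/V₂)^(γ−1).
γ = 5/3 for a monatomic ideal gas.
T₂ = 563 × (7.42/1.33)^(2/3) = 1771 K.

T₂ ≈ 1770 K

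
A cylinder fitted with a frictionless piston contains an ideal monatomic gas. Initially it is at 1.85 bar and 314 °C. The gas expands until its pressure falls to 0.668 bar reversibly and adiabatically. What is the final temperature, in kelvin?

T₂ ≈ 391 K

Along an adiabat T P^((1−γ)/γ) is constant, so T₂ = T₁ (P₂/P₁)^((γ−1)/γ).
For a monatomic ideal gas γ = 5/3, so (γ−1)/γ = 2/5.
T₁ = 314 °C = 587.1 K.
T₂ = 587.1 × (0.668/1.85)^(2/5) = 390.7 K.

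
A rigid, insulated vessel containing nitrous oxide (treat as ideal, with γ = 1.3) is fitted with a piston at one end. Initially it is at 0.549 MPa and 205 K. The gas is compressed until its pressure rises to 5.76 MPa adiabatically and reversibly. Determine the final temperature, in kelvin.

Adiabatic: T₂/T₁ = (P₂/P₁)^((γ−1)/γ).
T₂ = 205 × (5.76/0.549)^(0.231) = 352.6 K.

T₂ ≈ 353 K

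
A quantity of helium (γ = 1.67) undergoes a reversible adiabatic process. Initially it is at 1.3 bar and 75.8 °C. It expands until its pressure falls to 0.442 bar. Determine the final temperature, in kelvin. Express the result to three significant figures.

Along an adiabat T P^((1−γ)/γ) is constant, so T₂ = T₁ (P₂/P₁)^((γ−1)/γ).
T₁ = 75.8 °C = 348.9 K.
T₂ = 348.9 × (0.442/1.3)^(0.401) = 226.4 K.

T₂ ≈ 226 K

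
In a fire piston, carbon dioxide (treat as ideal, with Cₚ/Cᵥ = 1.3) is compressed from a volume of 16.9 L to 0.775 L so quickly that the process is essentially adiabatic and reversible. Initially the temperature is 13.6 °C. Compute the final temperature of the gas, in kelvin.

T₂ ≈ 723 K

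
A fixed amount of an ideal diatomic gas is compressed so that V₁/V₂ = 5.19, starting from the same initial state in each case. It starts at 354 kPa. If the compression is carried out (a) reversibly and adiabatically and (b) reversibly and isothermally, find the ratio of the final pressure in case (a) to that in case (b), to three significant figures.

For a diatomic ideal gas γ = 7/5.
Isothermal: P_b = P₁(V₁/V₂) = 354×5.19.
Adiabatic: P_a = P₁(V₁/V₂)^γ = 354×5.19^(7/5).
P_a/P_b = (V₁/V₂)^(γ−1) = 5.19^(2/5) = 1.932.

P_adiabatic / P_isothermal ≈ 1.93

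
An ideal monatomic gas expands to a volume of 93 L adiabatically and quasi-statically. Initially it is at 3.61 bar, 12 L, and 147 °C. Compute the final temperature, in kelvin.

T₂ ≈ 107 K

Adiabatic: T₁V₁^(γ−1) = T₂V₂^(γ−1) ⇒ T₂ = T₁ (V₁/V₂)^(γ−1).
γ = 5/3 for a monatomic ideal gas.
T₁ = 147 °C = 420.1 K.
T₂ = 420.1 × (12/93)^(2/3) = 107.3 K.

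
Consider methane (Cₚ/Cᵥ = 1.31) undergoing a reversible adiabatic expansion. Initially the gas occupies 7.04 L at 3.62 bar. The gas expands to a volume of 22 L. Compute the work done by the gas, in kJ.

W ≈ 2.45 kJ

P₂ = P₁(V₁/V₂)^γ = 3.62×(7.04/22)^(1.31) = 0.8137 bar.
For a reversible adiabat, W_by_gas = (P₁V₁ − P₂V₂)/(γ−1).
W_by = (362000×0.00704 − 81370×0.022) / (0.31) = 2446 J.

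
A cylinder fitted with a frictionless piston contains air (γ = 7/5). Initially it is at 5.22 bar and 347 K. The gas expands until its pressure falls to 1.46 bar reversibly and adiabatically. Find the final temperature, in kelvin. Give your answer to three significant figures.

Along an adiabat T P^((1−γ)/γ) is constant, so T₂ = T₁ (P₂/P₁)^((γ−1)/γ).
T₂ = 347 × (1.46/5.22)^(2/7) = 241.1 K.

T₂ ≈ 241 K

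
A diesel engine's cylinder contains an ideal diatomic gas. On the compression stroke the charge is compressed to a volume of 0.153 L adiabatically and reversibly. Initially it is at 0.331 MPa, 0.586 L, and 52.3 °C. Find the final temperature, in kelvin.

Adiabatic: T₁V₁^(γ−1) = T₂V₂^(γ−1) ⇒ T₂ = T₁ (V₁/V₂)^(γ−1).
γ = 7/5 for a diatomic ideal gas.
T₁ = 52.3 °C = 325.4 K.
T₂ = 325.4 × (0.586/0.153)^(2/5) = 556.9 K.

T₂ ≈ 557 K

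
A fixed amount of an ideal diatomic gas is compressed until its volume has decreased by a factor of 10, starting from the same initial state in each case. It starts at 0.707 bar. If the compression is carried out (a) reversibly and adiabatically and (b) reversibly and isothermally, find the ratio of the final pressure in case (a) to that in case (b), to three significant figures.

P_adiabatic / P_isothermal ≈ 2.51

For a diatomic ideal gas γ = 7/5.
Isothermal: P_b = P₁(V₁/V₂) = 0.707×10.
Adiabatic: P_a = P₁(V₁/V₂)^γ = 0.707×10^(7/5).
P_a/P_b = (V₁/V₂)^(γ−1) = 10^(2/5) = 2.512.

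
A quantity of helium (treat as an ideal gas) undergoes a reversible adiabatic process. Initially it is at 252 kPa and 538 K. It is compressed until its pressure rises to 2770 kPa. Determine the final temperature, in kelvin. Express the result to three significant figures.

T₂ ≈ 1400 K

Along an adiabat T P^((1−γ)/γ) is constant, so T₂ = T₁ (P₂/P₁)^((γ−1)/γ).
For a monatomic ideal gas γ = 5/3, so (γ−1)/γ = 2/5.
T₂ = 538 × (2770/252)^(2/5) = 1404 K.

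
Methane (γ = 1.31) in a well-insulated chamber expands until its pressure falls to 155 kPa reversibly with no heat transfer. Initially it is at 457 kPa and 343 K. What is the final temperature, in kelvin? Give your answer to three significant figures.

Along an adiabat T P^((1−γ)/γ) is constant, so T₂ = T₁ (P₂/P₁)^((γ−1)/γ).
T₂ = 343 × (155/457)^(0.237) = 265.6 K.

T₂ ≈ 266 K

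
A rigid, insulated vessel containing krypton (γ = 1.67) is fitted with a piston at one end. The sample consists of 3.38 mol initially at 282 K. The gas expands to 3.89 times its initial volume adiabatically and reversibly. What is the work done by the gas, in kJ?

Adiabatic: T₁V₁^(γ−1) = T₂V₂^(γ−1) ⇒ T₂ = T₁ (V₁/V₂)^(γ−1).
T₂ = 282 × (1/3.89)^(0.67) = 113.5 K.
Q = 0, so ΔU = W_on_gas = nCᵥΔT with Cᵥ = R/(γ−1) = 12.41 J/(mol·K).
ΔU = 3.38 × 12.41 × (113.5 − 282) = -7067 J.
Work done by the gas = −ΔU = 7067 J.

W ≈ 7.07 kJ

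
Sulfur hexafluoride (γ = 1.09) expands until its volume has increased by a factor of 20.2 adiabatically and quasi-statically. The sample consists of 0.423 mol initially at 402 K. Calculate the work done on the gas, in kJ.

For a reversible adiabat TV^(γ−1) is constant, so T₂ = T₁ (V₁/V₂)^(γ−1).
T₂ = 402 × (1/20.2)^(0.09) = 306.7 K.
Q = 0, so ΔU = W_on_gas = nCᵥΔT with Cᵥ = R/(γ−1) = 92.38 J/(mol·K).
ΔU = 0.423 × 92.38 × (306.7 − 402) = -3723 J.

W ≈ -3.72 kJ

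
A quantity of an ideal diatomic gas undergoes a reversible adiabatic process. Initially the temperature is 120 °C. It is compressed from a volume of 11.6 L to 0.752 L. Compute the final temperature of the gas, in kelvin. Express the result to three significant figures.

T₂ ≈ 1170 K

For a reversible adiabat TV^(γ−1) is constant, so T₂ = T₁ (V₁/V₂)^(γ−1).
For a diatomic ideal gas γ = 7/5, so γ−1 = 2/5.
T₁ = 120 °C = 393.1 K.
T₂ = 393.1 × (11.6/0.752)^(2/5) = 1175 K.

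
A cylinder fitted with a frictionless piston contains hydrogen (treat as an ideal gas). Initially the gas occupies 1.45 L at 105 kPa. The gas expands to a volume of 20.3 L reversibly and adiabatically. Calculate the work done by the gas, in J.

γ = 7/5 for a diatomic ideal gas.
P₂ = P₁(V₁/V₂)^γ = 105×(1.45/20.3)^(7/5) = 2.61 kPa.
For a reversible adiabat, W_by_gas = (P₁V₁ − P₂V₂)/(γ−1).
W_by = (105000×0.00145 − 2610×0.0203) / (2/5) = 248.2 J.

W ≈ 248 J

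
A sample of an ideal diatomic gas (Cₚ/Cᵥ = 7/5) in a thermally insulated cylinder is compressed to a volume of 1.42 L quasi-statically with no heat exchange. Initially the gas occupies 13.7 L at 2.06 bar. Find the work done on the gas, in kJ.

W ≈ 10.4 kJ

P₂ = P₁(V₁/V₂)^γ = 2.06×(13.7/1.42)^(7/5) = 49.21 bar.
For a reversible adiabat, W_by_gas = (P₁V₁ − P₂V₂)/(γ−1).
W_by = (206000×0.0137 − 4.921×10^6×0.00142) / (2/5) = -10410 J.
W_on_gas = −W_by = 10410 J.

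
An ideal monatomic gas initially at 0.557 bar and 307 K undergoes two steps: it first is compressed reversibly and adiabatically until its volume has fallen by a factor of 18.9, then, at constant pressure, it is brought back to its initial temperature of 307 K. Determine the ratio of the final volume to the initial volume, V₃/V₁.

For a monatomic ideal gas γ = 5/3.
Adiabatic step: V₂/V₁ = 0.05291; T₂ = T₁·18.9^(2/3) = 2178 K.
Isobaric step: V₃/V₂ = T₃/T₂ = 307/2178.
V₃/V₁ = (V₂/V₁)(V₃/V₂) = 0.05291 × (307/2178) = 0.007457.

V₃/V₁ ≈ 0.00746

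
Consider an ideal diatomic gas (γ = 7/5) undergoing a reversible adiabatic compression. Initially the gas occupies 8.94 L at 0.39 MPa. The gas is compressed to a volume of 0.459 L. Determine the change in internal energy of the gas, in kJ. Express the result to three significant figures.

P₂ = P₁(V₁/V₂)^γ = 0.39×(8.94/0.459)^(7/5) = 24.91 MPa.
For a reversible adiabat, W_by_gas = (P₁V₁ − P₂V₂)/(γ−1).
W_by = (390000×0.00894 − 2.491×10^7×0.000459) / (2/5) = -19870 J.
Q = 0 ⇒ ΔU = −W_by = 19870 J.

ΔU ≈ 19.9 kJ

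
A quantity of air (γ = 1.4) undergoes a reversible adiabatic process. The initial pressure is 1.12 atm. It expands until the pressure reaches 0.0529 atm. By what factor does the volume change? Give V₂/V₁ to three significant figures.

From PV^γ = const, V₂/V₁ = (P₁/P₂)^(1/γ).
V₂/V₁ = (1.12/0.0529)^(0.714) = 8.851.

V₂/V₁ ≈ 8.85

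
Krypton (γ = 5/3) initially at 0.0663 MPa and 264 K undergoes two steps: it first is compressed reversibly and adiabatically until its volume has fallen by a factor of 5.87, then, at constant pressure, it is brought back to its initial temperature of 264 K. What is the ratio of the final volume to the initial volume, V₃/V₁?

V₃/V₁ ≈ 0.0524

Adiabatic step: V₂/V₁ = 0.1704; T₂ = T₁·5.87^(2/3) = 859.1 K.
Isobaric step: V₃/V₂ = T₃/T₂ = 264/859.1.
V₃/V₁ = (V₂/V₁)(V₃/V₂) = 0.1704 × (264/859.1) = 0.05235.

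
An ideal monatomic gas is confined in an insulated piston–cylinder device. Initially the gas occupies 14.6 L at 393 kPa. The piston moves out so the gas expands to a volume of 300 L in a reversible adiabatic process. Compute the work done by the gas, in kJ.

W ≈ 7.46 kJ

γ = 5/3 for a monatomic ideal gas.
P₂ = P₁(V₁/V₂)^γ = 393×(14.6/300)^(5/3) = 2.549 kPa.
For a reversible adiabat, W_by_gas = (P₁V₁ − P₂V₂)/(γ−1).
W_by = (393000×0.0146 − 2549×0.3) / (2/3) = 7459 J.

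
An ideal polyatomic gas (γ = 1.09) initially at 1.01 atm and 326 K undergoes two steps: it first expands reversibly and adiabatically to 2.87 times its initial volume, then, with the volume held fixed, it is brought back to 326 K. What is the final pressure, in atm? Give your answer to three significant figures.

P₃ ≈ 0.352 atm

Adiabatic step (PV^γ = const): P₂ = 1.01×(1/2.87)^(1.09) = 0.3201 atm; T₂ = 326×(1/2.87)^(0.09) = 296.5 K.
Isochoric: P₃ = P₂(T₃/T₂) = 0.3201 × (326/296.5) = 0.3519 atm.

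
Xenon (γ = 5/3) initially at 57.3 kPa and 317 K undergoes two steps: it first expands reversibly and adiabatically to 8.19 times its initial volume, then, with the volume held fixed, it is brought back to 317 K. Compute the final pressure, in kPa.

Adiabatic step (PV^γ = const): P₂ = 57.3×(1/8.19)^(5/3) = 1.722 kPa; T₂ = 317×(1/8.19)^(2/3) = 78.02 K.
Isochoric: P₃ = P₂(T₃/T₂) = 1.722 × (317/78.02) = 6.996 kPa.

P₃ ≈ 7.00 kPa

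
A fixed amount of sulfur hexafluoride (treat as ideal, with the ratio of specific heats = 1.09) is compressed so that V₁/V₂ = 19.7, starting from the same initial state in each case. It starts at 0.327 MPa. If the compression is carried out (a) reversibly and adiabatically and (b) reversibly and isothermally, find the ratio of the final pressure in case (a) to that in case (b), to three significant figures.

P_adiabatic / P_isothermal ≈ 1.31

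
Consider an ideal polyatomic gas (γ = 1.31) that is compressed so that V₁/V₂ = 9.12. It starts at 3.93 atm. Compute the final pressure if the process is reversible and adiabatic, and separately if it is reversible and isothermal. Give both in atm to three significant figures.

adiabatic: 71.1 atm; isothermal: 35.8 atm

Isothermal: P₂ = P₁(V₁/V₂) = 3.93×9.12 = 35.84 atm.
Adiabatic: P₂ = P₁(V₁/V₂)^γ = 3.93×9.12^(1.31) = 71.12 atm.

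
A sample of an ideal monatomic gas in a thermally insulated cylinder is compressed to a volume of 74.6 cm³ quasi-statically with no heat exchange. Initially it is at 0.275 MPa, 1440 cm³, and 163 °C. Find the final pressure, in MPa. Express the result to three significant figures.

Adiabatic: P₁V₁^γ = P₂V₂^γ ⇒ P₂ = P₁ (V₁/V₂)^γ.
γ = 5/3 for a monatomic ideal gas.
P₂ = 0.275 × (1440/74.6)^(5/3) = 38.2 MPa.

P₂ ≈ 38.2 MPa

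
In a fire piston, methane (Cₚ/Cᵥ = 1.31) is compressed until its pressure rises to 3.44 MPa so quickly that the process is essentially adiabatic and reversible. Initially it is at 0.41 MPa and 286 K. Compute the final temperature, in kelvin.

T₂ ≈ 473 K

Along an adiabat T P^((1−γ)/γ) is constant, so T₂ = T₁ (P₂/P₁)^((γ−1)/γ).
T₂ = 286 × (3.44/0.41)^(0.237) = 473.1 K.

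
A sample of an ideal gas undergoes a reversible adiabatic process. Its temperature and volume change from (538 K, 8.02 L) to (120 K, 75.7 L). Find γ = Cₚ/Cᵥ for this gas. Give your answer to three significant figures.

γ ≈ 1.67

TV^(γ−1) = const ⇒ γ − 1 = ln(T₂/T₁) / ln(V₁/V₂).
γ = 1 + ln(120/538) / ln(8.02/75.7) = 1.668.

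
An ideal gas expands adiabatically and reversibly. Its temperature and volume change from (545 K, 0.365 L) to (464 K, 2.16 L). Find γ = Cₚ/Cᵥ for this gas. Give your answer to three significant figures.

TV^(γ−1) = const ⇒ γ − 1 = ln(T₂/T₁) / ln(V₁/V₂).
γ = 1 + ln(464/545) / ln(0.365/2.16) = 1.09.

γ ≈ 1.09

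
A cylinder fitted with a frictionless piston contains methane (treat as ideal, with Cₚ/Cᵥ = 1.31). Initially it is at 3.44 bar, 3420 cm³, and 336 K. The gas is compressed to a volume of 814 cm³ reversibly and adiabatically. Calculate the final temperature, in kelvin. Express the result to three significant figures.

For a reversible adiabat TV^(γ−1) is constant, so T₂ = T₁ (V₁/V₂)^(γ−1).
T₂ = 336 × (3420/814)^(0.31) = 524.3 K.

T₂ ≈ 524 K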